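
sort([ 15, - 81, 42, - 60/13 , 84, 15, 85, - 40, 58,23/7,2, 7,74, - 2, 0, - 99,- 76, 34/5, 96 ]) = [-99,-81, - 76,-40, - 60/13, - 2, 0, 2,23/7, 34/5, 7,15, 15, 42 , 58, 74, 84, 85, 96 ] 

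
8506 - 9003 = - 497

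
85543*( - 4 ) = - 342172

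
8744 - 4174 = 4570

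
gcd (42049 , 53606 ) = 7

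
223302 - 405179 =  - 181877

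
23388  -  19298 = 4090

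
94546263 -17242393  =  77303870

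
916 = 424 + 492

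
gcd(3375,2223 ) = 9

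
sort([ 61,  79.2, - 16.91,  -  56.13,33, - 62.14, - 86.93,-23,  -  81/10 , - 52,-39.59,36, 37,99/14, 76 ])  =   [ - 86.93,-62.14,-56.13, - 52,  -  39.59, - 23, - 16.91, -81/10,  99/14,33, 36,37,61,76,79.2 ] 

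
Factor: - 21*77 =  - 3^1*7^2*11^1  =  -  1617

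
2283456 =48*47572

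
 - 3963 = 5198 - 9161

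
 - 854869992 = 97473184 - 952343176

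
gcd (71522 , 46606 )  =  2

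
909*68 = 61812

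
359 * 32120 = 11531080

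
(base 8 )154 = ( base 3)11000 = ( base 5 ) 413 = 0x6C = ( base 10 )108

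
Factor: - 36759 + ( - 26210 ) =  - 62969^1 = - 62969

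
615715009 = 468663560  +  147051449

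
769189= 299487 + 469702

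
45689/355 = 128 + 249/355 = 128.70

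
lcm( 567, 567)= 567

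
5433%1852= 1729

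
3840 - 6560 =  - 2720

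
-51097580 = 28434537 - 79532117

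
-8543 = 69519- 78062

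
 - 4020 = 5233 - 9253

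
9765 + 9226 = 18991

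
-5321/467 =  - 5321/467=-11.39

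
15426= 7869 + 7557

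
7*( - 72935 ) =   -  510545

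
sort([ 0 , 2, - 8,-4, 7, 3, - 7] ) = [ - 8,  -  7,  -  4, 0, 2,3, 7]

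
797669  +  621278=1418947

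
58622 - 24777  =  33845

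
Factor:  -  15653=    -11^1*1423^1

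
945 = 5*189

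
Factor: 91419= 3^1*31^1*983^1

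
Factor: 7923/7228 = 2^(-2 )*3^1 *13^(-1 )*19^1 = 57/52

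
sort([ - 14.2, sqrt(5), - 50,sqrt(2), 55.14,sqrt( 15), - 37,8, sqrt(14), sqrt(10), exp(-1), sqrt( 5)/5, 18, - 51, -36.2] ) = [- 51, - 50, - 37, - 36.2, - 14.2, exp( - 1), sqrt(5 )/5, sqrt( 2 ),sqrt(5), sqrt(10 ), sqrt(14),  sqrt(15),8, 18, 55.14]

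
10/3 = 10/3 = 3.33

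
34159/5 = 34159/5 = 6831.80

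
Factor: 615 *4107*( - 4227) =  - 3^3*5^1*37^2*41^1 * 1409^1 = - 10676577735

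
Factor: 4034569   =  7^1 * 11^1*151^1 * 347^1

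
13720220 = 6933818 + 6786402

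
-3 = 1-4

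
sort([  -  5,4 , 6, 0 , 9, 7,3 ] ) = [ - 5, 0 , 3,4, 6,7,9 ]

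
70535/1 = 70535 = 70535.00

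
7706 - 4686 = 3020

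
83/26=3 + 5/26=3.19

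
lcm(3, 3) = 3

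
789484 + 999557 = 1789041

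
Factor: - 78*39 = -3042  =  -2^1*3^2*13^2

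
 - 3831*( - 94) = 360114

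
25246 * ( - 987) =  - 24917802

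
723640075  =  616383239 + 107256836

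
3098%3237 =3098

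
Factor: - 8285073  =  - 3^1*1307^1*2113^1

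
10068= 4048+6020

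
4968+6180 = 11148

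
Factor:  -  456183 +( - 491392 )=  - 5^2*29^1 * 1307^1 = - 947575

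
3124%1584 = 1540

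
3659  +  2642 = 6301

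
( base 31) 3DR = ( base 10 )3313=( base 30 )3kd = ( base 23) 661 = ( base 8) 6361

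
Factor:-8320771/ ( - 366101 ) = 349^(-1 )*1049^( - 1)*2713^1*3067^1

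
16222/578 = 8111/289 = 28.07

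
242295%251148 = 242295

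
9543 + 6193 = 15736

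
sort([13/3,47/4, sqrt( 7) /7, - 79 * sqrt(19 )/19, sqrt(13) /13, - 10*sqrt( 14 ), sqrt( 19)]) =[ - 10*sqrt( 14), - 79*sqrt(19)/19,sqrt(13 ) /13,sqrt(7) /7, 13/3, sqrt( 19),47/4]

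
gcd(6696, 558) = 558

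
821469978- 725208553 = 96261425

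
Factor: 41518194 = 2^1*3^1*6919699^1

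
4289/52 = 82  +  25/52= 82.48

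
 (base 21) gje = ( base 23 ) e2h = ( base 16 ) 1d2d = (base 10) 7469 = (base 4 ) 1310231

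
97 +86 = 183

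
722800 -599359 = 123441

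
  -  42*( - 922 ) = 38724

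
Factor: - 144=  - 2^4 * 3^2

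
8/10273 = 8/10273= 0.00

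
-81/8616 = -1 + 2845/2872 = -0.01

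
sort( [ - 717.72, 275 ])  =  [ - 717.72, 275]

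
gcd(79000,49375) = 9875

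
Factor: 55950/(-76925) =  - 2238/3077 = - 2^1*3^1*17^( - 1 )*181^(  -  1)*373^1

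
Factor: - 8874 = -2^1*3^2 * 17^1*29^1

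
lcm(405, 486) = 2430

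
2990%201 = 176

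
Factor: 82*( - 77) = - 2^1*7^1*11^1*41^1 =- 6314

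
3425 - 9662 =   -  6237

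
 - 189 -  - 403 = 214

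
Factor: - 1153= - 1153^1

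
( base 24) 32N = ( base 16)707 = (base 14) 927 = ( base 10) 1799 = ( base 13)a85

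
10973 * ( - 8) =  - 87784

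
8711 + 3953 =12664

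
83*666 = 55278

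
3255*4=13020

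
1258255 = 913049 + 345206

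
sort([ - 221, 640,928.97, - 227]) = [ - 227, - 221, 640, 928.97]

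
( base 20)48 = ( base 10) 88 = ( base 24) 3G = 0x58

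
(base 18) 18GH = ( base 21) JGE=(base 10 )8729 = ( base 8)21031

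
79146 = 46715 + 32431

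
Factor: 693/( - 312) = - 2^ ( - 3)*3^1*7^1*11^1 * 13^( - 1) = - 231/104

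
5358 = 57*94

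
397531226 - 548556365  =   - 151025139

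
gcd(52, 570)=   2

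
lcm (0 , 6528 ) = 0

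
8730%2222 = 2064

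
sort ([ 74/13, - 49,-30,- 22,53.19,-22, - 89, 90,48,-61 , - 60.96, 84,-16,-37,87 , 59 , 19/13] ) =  [ - 89 ,-61, - 60.96 ,-49, - 37,-30,-22, - 22,-16 , 19/13, 74/13 , 48 , 53.19,59,  84,87,  90]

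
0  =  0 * 7961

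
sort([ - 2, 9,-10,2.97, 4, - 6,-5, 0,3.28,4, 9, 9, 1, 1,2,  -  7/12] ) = [ - 10, - 6, - 5, - 2, - 7/12, 0, 1, 1, 2 , 2.97,3.28,4, 4, 9, 9,9 ] 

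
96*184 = 17664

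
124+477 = 601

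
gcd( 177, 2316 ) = 3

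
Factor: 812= 2^2*7^1*29^1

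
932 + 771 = 1703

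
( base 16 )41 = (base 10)65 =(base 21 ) 32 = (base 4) 1001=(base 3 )2102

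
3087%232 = 71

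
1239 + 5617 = 6856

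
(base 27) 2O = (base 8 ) 116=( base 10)78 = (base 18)46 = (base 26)30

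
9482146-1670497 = 7811649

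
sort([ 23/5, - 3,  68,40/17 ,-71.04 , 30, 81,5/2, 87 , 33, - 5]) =[ - 71.04, - 5, - 3 , 40/17,  5/2 , 23/5, 30,33, 68,81,87]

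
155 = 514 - 359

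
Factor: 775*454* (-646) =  - 2^2* 5^2*17^1*19^1*31^1*227^1 = - 227295100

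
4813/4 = 4813/4 = 1203.25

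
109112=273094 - 163982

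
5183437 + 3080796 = 8264233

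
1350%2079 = 1350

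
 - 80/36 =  - 3  +  7/9=- 2.22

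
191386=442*433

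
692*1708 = 1181936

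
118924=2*59462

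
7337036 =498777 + 6838259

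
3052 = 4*763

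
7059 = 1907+5152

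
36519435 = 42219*865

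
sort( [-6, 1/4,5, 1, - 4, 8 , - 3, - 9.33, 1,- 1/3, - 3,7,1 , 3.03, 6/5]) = [  -  9.33, - 6, - 4, - 3, - 3, -1/3,1/4,1, 1,1,6/5,3.03,5,  7,8]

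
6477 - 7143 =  - 666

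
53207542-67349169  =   - 14141627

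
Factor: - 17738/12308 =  - 49/34 = - 2^(-1) *7^2*17^(-1)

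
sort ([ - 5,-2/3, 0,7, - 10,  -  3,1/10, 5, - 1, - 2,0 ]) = [-10, - 5, - 3,-2,-1, - 2/3,0,0,1/10  ,  5,7]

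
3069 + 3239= 6308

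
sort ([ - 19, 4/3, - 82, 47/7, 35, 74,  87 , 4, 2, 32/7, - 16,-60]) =[ - 82, - 60, - 19, - 16, 4/3, 2 , 4,  32/7,47/7, 35 , 74, 87]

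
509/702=509/702   =  0.73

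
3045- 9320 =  - 6275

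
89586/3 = 29862 = 29862.00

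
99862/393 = 254 + 40/393 = 254.10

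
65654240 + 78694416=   144348656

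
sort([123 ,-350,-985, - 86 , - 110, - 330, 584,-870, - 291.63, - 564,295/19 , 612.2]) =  [ - 985, - 870,-564,- 350,-330,-291.63,-110,-86,295/19,123,584 , 612.2 ] 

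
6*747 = 4482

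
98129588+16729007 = 114858595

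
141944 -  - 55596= 197540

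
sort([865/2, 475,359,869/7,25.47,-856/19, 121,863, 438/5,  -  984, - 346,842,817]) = [ - 984,  -  346,  -  856/19,25.47,438/5,121,869/7,359, 865/2,475,817,842, 863] 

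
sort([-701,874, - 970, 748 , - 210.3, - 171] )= [ - 970, - 701,  -  210.3,-171,748,874] 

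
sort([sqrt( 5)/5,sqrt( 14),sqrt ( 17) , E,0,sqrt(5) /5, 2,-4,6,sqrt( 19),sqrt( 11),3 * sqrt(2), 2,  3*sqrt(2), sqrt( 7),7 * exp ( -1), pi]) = [-4,0,sqrt( 5)/5,sqrt( 5 ) /5,2, 2,7 * exp(-1 ), sqrt(7 ),E,pi , sqrt( 11),sqrt( 14 ), sqrt( 17 ),3*sqrt( 2), 3 * sqrt( 2 ), sqrt ( 19 ), 6] 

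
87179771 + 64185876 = 151365647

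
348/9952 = 87/2488= 0.03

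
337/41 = 8 + 9/41 = 8.22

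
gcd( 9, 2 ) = 1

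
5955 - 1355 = 4600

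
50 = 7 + 43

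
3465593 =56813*61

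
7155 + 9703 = 16858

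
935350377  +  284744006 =1220094383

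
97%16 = 1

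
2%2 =0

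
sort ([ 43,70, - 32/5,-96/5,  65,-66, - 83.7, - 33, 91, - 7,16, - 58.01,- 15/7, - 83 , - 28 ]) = [ - 83.7, - 83,  -  66, - 58.01, - 33, - 28,-96/5,- 7, - 32/5, - 15/7,  16,  43,65,  70,91 ]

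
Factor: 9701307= 3^2*7^1 * 11^1*13999^1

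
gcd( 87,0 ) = 87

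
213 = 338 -125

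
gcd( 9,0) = 9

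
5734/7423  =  5734/7423 =0.77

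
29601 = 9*3289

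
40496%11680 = 5456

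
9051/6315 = 3017/2105 = 1.43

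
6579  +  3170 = 9749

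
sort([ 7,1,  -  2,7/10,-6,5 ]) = [ - 6 ,- 2, 7/10 , 1, 5, 7]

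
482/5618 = 241/2809 = 0.09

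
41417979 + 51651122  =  93069101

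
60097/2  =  30048 +1/2 = 30048.50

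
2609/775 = 2609/775 = 3.37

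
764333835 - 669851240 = 94482595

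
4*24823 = 99292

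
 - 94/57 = - 94/57 = - 1.65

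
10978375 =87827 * 125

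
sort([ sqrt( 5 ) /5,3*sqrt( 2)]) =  [ sqrt( 5) /5,3*sqrt(2)]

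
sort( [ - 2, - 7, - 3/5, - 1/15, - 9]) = [-9, - 7 , - 2, - 3/5, - 1/15] 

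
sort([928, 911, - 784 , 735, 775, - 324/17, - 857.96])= [ - 857.96 , - 784, - 324/17,  735,775, 911,928 ]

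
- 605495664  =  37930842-643426506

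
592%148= 0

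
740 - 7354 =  - 6614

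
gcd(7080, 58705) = 295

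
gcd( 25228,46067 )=7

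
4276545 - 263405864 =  - 259129319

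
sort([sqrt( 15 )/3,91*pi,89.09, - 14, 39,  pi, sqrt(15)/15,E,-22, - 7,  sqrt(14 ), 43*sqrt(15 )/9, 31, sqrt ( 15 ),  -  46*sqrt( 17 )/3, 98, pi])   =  [-46*sqrt(17)/3 , - 22, - 14 ,  -  7, sqrt( 15 )/15,sqrt(15)/3, E, pi,pi, sqrt(14),sqrt(15) , 43 * sqrt( 15)/9, 31,39,89.09, 98,91*pi]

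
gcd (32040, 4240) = 40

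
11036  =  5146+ 5890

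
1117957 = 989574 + 128383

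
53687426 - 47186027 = 6501399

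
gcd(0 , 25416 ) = 25416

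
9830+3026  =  12856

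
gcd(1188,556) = 4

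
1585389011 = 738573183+846815828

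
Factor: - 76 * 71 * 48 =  - 2^6*3^1 * 19^1*71^1 = - 259008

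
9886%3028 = 802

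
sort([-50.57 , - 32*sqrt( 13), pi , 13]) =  [ - 32*sqrt( 13), - 50.57, pi , 13]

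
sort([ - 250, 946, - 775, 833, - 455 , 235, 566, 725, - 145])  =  [-775, - 455,- 250, - 145, 235, 566, 725, 833, 946]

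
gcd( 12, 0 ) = 12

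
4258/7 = 608+2/7 = 608.29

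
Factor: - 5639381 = - 11^1*512671^1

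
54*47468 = 2563272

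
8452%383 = 26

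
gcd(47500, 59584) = 76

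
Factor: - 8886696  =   - 2^3*3^1*7^1*13^2*313^1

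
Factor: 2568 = 2^3 * 3^1*107^1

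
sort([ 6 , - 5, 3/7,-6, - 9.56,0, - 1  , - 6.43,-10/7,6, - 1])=[-9.56, - 6.43,  -  6,-5, - 10/7, - 1, - 1,0,3/7,6,6]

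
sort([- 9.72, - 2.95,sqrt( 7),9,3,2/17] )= [ -9.72, - 2.95,2/17 , sqrt( 7),3, 9 ]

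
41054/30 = 1368  +  7/15 = 1368.47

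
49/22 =49/22 = 2.23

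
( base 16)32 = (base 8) 62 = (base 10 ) 50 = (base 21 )28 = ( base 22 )26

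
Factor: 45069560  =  2^3*5^1*67^2 * 251^1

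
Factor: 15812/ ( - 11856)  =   - 3953/2964  =  - 2^( - 2)*3^( - 1 )*13^( - 1)*19^( - 1)* 59^1*67^1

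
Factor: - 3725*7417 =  - 27628325 = -5^2*149^1*7417^1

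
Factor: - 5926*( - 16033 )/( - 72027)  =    -  95011558/72027 = -2^1*3^ ( - 2)*53^( - 1 )*151^( - 1) * 2963^1 * 16033^1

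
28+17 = 45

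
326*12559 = 4094234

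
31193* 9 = 280737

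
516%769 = 516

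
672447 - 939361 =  - 266914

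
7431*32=237792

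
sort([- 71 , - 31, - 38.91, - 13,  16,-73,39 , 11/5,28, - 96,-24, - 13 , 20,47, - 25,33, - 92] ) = [ -96,-92,-73, - 71, - 38.91, - 31, -25, - 24, - 13, - 13, 11/5, 16,20,  28,33 , 39, 47]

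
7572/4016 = 1893/1004 = 1.89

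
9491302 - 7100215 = 2391087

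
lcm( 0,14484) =0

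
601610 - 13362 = 588248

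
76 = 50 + 26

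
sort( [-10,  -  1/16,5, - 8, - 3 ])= [ - 10, - 8, - 3, - 1/16,5 ] 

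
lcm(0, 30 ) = 0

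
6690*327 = 2187630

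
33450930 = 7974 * 4195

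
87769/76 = 1154  +  65/76 = 1154.86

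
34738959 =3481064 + 31257895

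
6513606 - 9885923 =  - 3372317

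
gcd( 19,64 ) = 1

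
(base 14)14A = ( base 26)A2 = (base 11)219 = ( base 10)262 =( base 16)106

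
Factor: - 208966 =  - 2^1*163^1*641^1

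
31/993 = 31/993 = 0.03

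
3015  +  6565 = 9580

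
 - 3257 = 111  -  3368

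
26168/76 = 344  +  6/19 = 344.32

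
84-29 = 55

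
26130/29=901+1/29=901.03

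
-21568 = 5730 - 27298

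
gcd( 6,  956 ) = 2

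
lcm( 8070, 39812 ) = 597180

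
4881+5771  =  10652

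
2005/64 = 31+21/64 = 31.33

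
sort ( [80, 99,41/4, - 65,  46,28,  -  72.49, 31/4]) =[ - 72.49, - 65, 31/4, 41/4, 28, 46, 80, 99]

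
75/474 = 25/158  =  0.16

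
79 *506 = 39974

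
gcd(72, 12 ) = 12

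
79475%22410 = 12245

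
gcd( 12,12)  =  12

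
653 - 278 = 375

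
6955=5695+1260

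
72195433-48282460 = 23912973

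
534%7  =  2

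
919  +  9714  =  10633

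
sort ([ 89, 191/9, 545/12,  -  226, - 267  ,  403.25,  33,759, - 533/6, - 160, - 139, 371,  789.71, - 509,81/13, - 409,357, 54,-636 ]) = [ - 636 , - 509, - 409, - 267,-226 , - 160, - 139, - 533/6, 81/13,  191/9,33, 545/12,54, 89,357,  371, 403.25, 759,  789.71] 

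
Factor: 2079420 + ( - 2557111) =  - 477691 = - 41^1  *  61^1*191^1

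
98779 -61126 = 37653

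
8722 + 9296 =18018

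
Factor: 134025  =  3^1*5^2*1787^1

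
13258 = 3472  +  9786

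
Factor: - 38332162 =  - 2^1*11^1*647^1*2693^1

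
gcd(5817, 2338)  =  7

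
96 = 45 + 51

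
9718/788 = 12  +  131/394 =12.33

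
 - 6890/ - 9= 6890/9 = 765.56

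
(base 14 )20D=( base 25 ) G5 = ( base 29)DS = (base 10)405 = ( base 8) 625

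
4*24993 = 99972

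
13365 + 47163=60528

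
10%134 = 10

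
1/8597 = 1/8597 = 0.00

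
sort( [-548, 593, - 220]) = [-548, - 220,593] 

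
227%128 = 99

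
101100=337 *300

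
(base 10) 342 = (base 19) i0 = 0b101010110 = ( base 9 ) 420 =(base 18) 110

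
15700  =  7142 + 8558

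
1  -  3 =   -  2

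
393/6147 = 131/2049 = 0.06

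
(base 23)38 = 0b1001101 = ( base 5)302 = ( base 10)77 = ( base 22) 3B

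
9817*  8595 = 84377115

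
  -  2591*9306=  -  24111846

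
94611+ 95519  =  190130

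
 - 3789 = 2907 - 6696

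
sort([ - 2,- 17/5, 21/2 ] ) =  [ - 17/5,- 2, 21/2]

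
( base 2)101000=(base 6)104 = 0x28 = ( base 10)40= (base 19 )22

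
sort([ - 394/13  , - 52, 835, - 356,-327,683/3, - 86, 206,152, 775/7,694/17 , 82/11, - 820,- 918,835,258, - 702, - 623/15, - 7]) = [ - 918, - 820,-702, - 356, - 327, - 86, - 52, - 623/15 ,-394/13,-7,82/11,694/17,775/7,152,206 , 683/3, 258,835 , 835] 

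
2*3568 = 7136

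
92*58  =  5336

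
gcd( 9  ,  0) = 9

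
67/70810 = 67/70810 = 0.00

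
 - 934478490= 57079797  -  991558287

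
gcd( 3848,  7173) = 1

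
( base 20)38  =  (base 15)48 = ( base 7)125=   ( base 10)68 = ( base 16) 44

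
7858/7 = 7858/7  =  1122.57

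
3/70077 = 1/23359 = 0.00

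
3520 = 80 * 44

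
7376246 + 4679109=12055355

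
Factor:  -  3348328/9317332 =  - 837082/2329333 = -  2^1*41^( - 1 )*53^2*149^1*56813^( - 1 ) 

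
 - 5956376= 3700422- 9656798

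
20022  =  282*71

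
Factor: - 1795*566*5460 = - 5547196200= -2^3*3^1*5^2*7^1 * 13^1*283^1*359^1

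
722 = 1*722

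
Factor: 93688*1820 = 170512160 = 2^5*5^1*7^3*13^1*239^1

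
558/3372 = 93/562  =  0.17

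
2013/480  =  4 + 31/160 = 4.19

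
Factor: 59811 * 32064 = 1917779904 = 2^6 *3^2 * 167^1*19937^1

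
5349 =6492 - 1143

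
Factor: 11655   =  3^2 * 5^1*7^1*37^1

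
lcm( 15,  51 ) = 255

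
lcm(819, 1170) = 8190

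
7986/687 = 2662/229  =  11.62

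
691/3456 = 691/3456= 0.20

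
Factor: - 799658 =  - 2^1 * 47^2*181^1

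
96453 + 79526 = 175979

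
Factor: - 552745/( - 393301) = 5^1* 227^1 * 487^1 * 393301^( - 1) 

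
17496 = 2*8748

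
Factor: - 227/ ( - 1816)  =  2^( - 3 ) =1/8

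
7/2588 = 7/2588=0.00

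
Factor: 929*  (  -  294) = -273126 = - 2^1*3^1*7^2*929^1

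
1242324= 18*69018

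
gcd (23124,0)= 23124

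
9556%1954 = 1740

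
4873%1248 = 1129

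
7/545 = 7/545 = 0.01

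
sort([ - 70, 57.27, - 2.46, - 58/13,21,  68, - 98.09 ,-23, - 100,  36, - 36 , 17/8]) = [ - 100, - 98.09, - 70,-36, - 23, - 58/13, - 2.46, 17/8, 21, 36, 57.27, 68]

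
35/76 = 35/76 = 0.46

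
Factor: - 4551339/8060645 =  - 3^1*5^( - 1 ) * 13^2*47^1* 191^1*193^ ( - 1 ) * 8353^ (  -  1)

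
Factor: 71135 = 5^1  *41^1*347^1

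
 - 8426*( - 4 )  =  33704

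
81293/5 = 16258 + 3/5 = 16258.60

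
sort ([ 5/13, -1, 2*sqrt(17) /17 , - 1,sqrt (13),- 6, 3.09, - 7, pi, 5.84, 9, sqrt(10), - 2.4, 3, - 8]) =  [ - 8, -7 ,- 6, - 2.4,- 1, - 1,  5/13,2 * sqrt (17) /17, 3,  3.09,pi, sqrt( 10),sqrt(13) , 5.84,9] 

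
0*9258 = 0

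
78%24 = 6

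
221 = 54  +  167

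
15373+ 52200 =67573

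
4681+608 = 5289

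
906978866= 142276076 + 764702790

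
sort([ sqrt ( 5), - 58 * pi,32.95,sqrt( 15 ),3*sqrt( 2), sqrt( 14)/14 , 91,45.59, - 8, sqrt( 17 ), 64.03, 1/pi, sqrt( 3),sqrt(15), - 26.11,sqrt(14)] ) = [  -  58*pi, - 26.11,-8, sqrt( 14)/14,1/pi , sqrt ( 3),sqrt(5 ),sqrt ( 14),sqrt( 15), sqrt (15 ),sqrt (17), 3*sqrt ( 2), 32.95, 45.59,64.03, 91 ]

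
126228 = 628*201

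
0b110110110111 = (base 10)3511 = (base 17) c29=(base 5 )103021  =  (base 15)1091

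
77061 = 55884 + 21177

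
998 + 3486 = 4484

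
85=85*1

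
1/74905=1/74905=0.00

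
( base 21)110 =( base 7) 1230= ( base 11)390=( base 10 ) 462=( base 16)1CE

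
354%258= 96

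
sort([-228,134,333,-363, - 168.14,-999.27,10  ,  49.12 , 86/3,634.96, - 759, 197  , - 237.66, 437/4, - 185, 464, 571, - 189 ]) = [  -  999.27,- 759,-363, - 237.66, - 228 , - 189, - 185, - 168.14, 10,86/3,49.12,437/4, 134, 197,  333, 464,571, 634.96]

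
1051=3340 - 2289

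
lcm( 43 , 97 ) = 4171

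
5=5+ 0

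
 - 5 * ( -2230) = 11150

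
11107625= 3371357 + 7736268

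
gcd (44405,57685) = 415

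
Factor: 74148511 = 74148511^1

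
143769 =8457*17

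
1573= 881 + 692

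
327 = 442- 115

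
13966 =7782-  - 6184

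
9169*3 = 27507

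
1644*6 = 9864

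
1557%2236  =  1557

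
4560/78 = 58 + 6/13 = 58.46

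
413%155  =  103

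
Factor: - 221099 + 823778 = 602679 = 3^1 * 7^1* 11^1*2609^1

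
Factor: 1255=5^1*251^1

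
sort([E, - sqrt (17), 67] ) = [ - sqrt( 17),E, 67] 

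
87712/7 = 12530 + 2/7 = 12530.29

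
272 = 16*17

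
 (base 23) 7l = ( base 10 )182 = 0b10110110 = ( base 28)6e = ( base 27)6k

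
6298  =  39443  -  33145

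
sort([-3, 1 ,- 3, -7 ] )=[ - 7, - 3, - 3, 1] 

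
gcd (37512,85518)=18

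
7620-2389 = 5231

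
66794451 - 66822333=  - 27882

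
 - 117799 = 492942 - 610741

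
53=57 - 4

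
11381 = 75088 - 63707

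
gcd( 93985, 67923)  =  1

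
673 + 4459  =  5132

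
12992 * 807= 10484544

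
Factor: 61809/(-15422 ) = -5619/1402 = - 2^( - 1)*3^1*701^(- 1) * 1873^1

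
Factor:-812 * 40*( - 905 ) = 2^5*5^2*7^1  *  29^1*181^1= 29394400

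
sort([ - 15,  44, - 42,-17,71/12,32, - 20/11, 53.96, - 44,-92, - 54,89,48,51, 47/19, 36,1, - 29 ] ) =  [ - 92, - 54, - 44, - 42 , - 29, - 17, - 15, - 20/11,1,47/19,71/12,32,  36,44,48, 51, 53.96,89 ] 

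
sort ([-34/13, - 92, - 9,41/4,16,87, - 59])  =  [ - 92, - 59,  -  9, - 34/13, 41/4,  16,87] 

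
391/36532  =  391/36532= 0.01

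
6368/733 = 6368/733  =  8.69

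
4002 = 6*667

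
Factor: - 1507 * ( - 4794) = 7224558 = 2^1*3^1 * 11^1*17^1  *  47^1*137^1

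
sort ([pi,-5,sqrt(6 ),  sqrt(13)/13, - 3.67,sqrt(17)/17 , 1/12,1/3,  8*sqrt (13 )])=[- 5 ,-3.67, 1/12, sqrt(17)/17,sqrt (13)/13,1/3, sqrt( 6),pi,8*sqrt( 13)] 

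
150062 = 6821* 22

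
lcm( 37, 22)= 814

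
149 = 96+53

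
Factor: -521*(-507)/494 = 2^ (  -  1)*3^1*13^1*19^(  -  1)*521^1 = 20319/38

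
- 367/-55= 6 + 37/55 = 6.67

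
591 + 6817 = 7408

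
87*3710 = 322770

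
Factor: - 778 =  - 2^1*389^1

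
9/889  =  9/889 = 0.01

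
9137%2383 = 1988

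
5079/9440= 5079/9440 = 0.54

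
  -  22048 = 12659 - 34707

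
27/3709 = 27/3709 = 0.01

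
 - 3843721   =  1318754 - 5162475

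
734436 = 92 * 7983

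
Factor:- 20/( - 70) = 2/7 = 2^1*7^(  -  1)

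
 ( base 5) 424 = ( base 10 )114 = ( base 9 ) 136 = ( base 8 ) 162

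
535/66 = 535/66 = 8.11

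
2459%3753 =2459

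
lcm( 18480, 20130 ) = 1127280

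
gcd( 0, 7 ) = 7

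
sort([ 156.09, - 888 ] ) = [ - 888, 156.09 ] 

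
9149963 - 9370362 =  - 220399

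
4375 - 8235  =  - 3860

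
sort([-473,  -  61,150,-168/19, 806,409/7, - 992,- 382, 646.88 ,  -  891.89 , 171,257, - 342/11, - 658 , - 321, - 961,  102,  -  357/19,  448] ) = [  -  992, - 961,  -  891.89, - 658, - 473, - 382,  -  321, - 61 , -342/11,- 357/19,  -  168/19,409/7,102,150, 171, 257 , 448, 646.88 , 806 ]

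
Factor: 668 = 2^2 * 167^1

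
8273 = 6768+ 1505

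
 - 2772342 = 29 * (  -  95598)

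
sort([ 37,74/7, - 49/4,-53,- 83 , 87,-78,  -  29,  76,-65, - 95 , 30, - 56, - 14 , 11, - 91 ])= [ - 95,-91, - 83, - 78, - 65, - 56, - 53, - 29, - 14, - 49/4, 74/7,11, 30,37,76,87 ]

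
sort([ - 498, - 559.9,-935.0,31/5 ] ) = [ - 935.0, - 559.9, -498,31/5]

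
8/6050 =4/3025=0.00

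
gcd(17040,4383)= 3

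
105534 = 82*1287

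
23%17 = 6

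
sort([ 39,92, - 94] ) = [  -  94,39,92]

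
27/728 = 27/728 = 0.04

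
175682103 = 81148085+94534018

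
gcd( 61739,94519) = 1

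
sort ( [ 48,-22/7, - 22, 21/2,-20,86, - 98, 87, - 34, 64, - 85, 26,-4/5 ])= [-98, - 85, - 34,-22, - 20,  -  22/7, - 4/5, 21/2, 26,  48,64, 86, 87 ] 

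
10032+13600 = 23632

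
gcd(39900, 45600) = 5700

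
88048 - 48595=39453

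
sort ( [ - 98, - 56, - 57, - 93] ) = [ - 98, -93, - 57, - 56]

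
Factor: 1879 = 1879^1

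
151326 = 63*2402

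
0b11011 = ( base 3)1000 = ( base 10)27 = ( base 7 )36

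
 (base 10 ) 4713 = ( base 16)1269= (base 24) 849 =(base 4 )1021221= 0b1001001101001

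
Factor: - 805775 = - 5^2*167^1*193^1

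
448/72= 56/9 =6.22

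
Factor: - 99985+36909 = -2^2*13^1*1213^1 = - 63076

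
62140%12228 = 1000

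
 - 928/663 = -928/663  =  - 1.40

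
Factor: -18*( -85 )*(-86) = - 131580 = - 2^2  *3^2 * 5^1*17^1*43^1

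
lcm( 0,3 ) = 0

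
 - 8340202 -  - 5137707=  - 3202495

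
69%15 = 9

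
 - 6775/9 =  - 6775/9 = - 752.78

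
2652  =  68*39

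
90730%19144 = 14154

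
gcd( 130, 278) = 2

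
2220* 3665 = 8136300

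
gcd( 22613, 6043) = 1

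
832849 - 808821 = 24028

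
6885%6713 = 172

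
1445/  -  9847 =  - 1 + 8402/9847 = - 0.15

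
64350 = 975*66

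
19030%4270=1950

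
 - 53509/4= -53509/4 = -13377.25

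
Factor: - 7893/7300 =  - 2^(  -  2)*3^2 * 5^( - 2) * 73^ ( - 1)*877^1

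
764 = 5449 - 4685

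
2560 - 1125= 1435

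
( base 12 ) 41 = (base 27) 1m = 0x31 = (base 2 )110001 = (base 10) 49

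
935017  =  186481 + 748536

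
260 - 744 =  - 484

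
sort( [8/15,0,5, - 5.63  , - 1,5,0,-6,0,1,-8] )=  [ -8, - 6 , - 5.63, -1,0,0,0, 8/15, 1,5,5]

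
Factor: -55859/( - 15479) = 83/23 =23^(  -  1 )*83^1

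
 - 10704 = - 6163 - 4541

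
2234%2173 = 61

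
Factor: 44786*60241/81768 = 2^(  -  2 )*3^( - 1)*7^2*107^1*457^1*  563^1*3407^( - 1)=1348976713/40884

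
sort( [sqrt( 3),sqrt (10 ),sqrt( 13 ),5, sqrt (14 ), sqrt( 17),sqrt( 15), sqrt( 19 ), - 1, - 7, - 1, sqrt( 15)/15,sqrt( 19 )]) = [  -  7,-1, - 1,sqrt( 15)/15,sqrt( 3 ),  sqrt( 10), sqrt( 13),sqrt( 14),sqrt( 15 ) , sqrt( 17 ),sqrt( 19), sqrt( 19),5 ] 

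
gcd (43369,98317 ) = 1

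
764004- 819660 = -55656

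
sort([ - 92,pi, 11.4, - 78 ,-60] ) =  [ - 92, - 78, - 60, pi, 11.4]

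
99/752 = 99/752  =  0.13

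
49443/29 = 49443/29  =  1704.93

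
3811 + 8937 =12748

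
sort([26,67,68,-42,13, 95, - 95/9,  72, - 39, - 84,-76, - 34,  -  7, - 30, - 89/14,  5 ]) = [  -  84, - 76, - 42,-39,  -  34,-30,- 95/9,- 7, - 89/14,5, 13, 26 , 67,68, 72,95]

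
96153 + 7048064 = 7144217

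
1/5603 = 1/5603 = 0.00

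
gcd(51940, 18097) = 1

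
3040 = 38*80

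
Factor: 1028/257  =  2^2= 4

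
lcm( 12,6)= 12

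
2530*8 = 20240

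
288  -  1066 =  - 778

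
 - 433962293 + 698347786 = 264385493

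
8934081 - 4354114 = 4579967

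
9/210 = 3/70  =  0.04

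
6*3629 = 21774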